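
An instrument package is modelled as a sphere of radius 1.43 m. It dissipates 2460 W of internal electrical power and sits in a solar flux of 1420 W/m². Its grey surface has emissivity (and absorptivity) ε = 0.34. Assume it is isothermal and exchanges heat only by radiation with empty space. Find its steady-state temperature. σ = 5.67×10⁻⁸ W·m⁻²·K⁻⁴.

T ≈ 326 K

At steady state, absorbed solar power + internal power = radiated power.
Absorbed: α·S·A_cross = 0.34·1420·6.424 = 3102 W (cross-section πr²).
Total input = 3102 + 2460 = 5562 W.
Radiated: εσ·A_surf·T⁴ with A_surf = 4πr² = 25.70 m².
T⁴ = 5562/(0.34·5.67×10⁻⁸·25.70) = 1.123×10¹⁰ K⁴.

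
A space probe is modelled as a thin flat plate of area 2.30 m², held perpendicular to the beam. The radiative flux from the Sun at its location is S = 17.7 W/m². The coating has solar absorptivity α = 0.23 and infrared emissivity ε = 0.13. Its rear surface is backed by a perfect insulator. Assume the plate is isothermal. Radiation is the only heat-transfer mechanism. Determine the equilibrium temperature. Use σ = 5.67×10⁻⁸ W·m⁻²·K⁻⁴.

T ≈ 153 K

At equilibrium, absorbed power = emitted power.
Absorbing cross-section = A = 2.300 m²; emitting surface = A = 2.300 m² (ratio 1).
αS·A_cross = εσ·A_surf·T⁴  ⇒  T⁴ = αS/(ε·1σ).
T⁴ = 0.230·17.7/(0.13·1·5.67×10⁻⁸) = 5.523×10⁸ K⁴.
T = (5.523×10⁸)^(1/4).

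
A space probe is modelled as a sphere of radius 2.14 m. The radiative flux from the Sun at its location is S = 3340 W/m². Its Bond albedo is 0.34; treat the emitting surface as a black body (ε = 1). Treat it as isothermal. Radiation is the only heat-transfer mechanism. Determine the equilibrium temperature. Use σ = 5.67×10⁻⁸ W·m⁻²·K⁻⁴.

T ≈ 314 K

At equilibrium, absorbed power = emitted power.
Absorbing cross-section = πr² = 14.39 m²; emitting surface = 4πr² = 57.55 m² (ratio 4).
(1−a)S·A_cross = εσ·A_surf·T⁴  ⇒  T⁴ = (1−a)S/(4σ).
T⁴ = 0.660·3340/(4·5.67×10⁻⁸) = 9.720×10⁹ K⁴.
T = (9.720×10⁹)^(1/4).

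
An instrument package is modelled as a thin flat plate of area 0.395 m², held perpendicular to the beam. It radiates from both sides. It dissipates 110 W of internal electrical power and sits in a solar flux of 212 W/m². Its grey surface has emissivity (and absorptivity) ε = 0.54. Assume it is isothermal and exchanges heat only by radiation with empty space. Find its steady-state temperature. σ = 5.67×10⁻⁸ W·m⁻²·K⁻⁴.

T ≈ 283 K

At steady state, absorbed solar power + internal power = radiated power.
Absorbed: α·S·A_cross = 0.54·212·0.3950 = 45.22 W (cross-section A).
Total input = 45.22 + 110 = 155.2 W.
Radiated: εσ·A_surf·T⁴ with A_surf = 2A = 0.7900 m².
T⁴ = 155.2/(0.54·5.67×10⁻⁸·0.7900) = 6.417×10⁹ K⁴.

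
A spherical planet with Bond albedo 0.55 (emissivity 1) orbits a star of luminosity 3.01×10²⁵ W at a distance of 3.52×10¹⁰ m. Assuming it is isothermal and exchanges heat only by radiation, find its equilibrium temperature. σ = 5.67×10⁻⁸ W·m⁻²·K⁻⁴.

T ≈ 249 K

First find the stellar flux at distance d: S = L/(4πd²) = 3.01×10²⁵/(4π·(3.52×10¹⁰)²) = 1933 W/m².
For an isothermal sphere, absorbed (1−a)S·πr² = emitted σ·4πr²·T⁴, so T⁴ = (1−a)S/(4σ).
T⁴ = 0.450·1933/(4·5.67×10⁻⁸) = 3.836×10⁹ K⁴.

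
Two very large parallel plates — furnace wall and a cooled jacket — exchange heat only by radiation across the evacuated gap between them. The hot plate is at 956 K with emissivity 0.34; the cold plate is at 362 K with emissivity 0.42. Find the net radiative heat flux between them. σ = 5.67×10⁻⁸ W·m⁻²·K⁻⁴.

q ≈ 10700 W/m²

For two infinite grey parallel plates, q = σ(T₁⁴ − T₂⁴)/(1/ε₁ + 1/ε₂ − 1).
T₁⁴ − T₂⁴ = 8.353×10¹¹ − 1.717×10¹⁰ = 8.181×10¹¹ K⁴.
1/ε₁ + 1/ε₂ − 1 = 2.941 + 2.381 − 1 = 4.322.
q = 5.67×10⁻⁸ × 8.181×10¹¹ / 4.322.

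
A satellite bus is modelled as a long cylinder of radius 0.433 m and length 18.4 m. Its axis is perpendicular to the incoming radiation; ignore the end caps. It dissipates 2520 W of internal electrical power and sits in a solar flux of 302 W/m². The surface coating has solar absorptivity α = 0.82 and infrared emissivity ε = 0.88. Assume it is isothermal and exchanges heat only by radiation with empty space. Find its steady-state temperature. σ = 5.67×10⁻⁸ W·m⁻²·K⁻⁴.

At steady state, absorbed solar power + internal power = radiated power.
Absorbed: α·S·A_cross = 0.82·302·15.93 = 3946 W (cross-section 2rL).
Total input = 3946 + 2520 = 6466 W.
Radiated: εσ·A_surf·T⁴ with A_surf = 2πrL = 50.06 m².
T⁴ = 6466/(0.88·5.67×10⁻⁸·50.06) = 2.589×10⁹ K⁴.

T ≈ 226 K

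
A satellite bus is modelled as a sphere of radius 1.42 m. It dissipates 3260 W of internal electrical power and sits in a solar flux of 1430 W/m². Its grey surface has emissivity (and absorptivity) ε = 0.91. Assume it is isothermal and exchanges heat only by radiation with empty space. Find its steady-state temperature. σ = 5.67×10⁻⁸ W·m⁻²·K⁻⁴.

T ≈ 306 K

At steady state, absorbed solar power + internal power = radiated power.
Absorbed: α·S·A_cross = 0.91·1430·6.335 = 8243 W (cross-section πr²).
Total input = 8243 + 3260 = 11500 W.
Radiated: εσ·A_surf·T⁴ with A_surf = 4πr² = 25.34 m².
T⁴ = 11500/(0.91·5.67×10⁻⁸·25.34) = 8.799×10⁹ K⁴.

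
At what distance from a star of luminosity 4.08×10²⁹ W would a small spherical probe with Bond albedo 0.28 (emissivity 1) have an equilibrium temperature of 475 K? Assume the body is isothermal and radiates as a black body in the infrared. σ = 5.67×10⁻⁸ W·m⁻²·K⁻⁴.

For an isothermal black-emitting sphere, (1−a)S·πr² = σ·4πr²·T⁴ ⇒ S = 4σT⁴/(1−a).
S = 4·5.67×10⁻⁸·(475)⁴/0.720 = 16040 W/m².
Flux falls as S = L/(4πd²), so d = √(L/(4πS)) = √(4.08×10²⁹/(4π·16040)).

d ≈ 1.42×10¹² m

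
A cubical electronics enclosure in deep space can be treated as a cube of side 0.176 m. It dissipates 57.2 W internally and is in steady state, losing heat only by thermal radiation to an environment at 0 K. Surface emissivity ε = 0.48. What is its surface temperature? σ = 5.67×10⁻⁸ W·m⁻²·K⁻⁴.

T ≈ 326 K

Steady state: internal power = radiated power, P = εσA T⁴.
Radiating area A = 6L² = 0.1859 m².
T⁴ = P/(εσA) = 57.2/(0.48·5.67×10⁻⁸·0.1859) = 1.131×10¹⁰ K⁴.
T = (1.131×10¹⁰)^(1/4).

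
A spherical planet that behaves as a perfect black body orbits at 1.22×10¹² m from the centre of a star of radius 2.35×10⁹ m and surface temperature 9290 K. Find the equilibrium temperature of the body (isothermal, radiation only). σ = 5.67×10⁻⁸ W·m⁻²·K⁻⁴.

The star's surface emits σT_*⁴; at distance d the flux is S = σT_*⁴(R_*/d)².
S = 5.67×10⁻⁸·(9290)⁴·(2.35×10⁹/1.22×10¹²)² = 1567 W/m².
For an isothermal sphere T⁴ = (1−a)S/(4σ) = 6.909×10⁹ K⁴.

T ≈ 288 K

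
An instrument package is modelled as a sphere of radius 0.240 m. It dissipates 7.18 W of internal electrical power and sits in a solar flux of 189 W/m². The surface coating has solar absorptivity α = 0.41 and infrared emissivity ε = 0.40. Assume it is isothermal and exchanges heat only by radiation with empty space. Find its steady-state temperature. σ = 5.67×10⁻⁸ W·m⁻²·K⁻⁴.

T ≈ 190 K

At steady state, absorbed solar power + internal power = radiated power.
Absorbed: α·S·A_cross = 0.41·189·0.1810 = 14.02 W (cross-section πr²).
Total input = 14.02 + 7.18 = 21.20 W.
Radiated: εσ·A_surf·T⁴ with A_surf = 4πr² = 0.7238 m².
T⁴ = 21.20/(0.40·5.67×10⁻⁸·0.7238) = 1.292×10⁹ K⁴.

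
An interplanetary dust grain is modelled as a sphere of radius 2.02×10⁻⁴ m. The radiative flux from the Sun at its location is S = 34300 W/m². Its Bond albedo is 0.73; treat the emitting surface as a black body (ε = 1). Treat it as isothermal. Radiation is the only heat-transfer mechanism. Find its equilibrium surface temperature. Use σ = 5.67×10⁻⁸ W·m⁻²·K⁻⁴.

At equilibrium, absorbed power = emitted power.
Absorbing cross-section = πr² = 1.282×10⁻⁷ m²; emitting surface = 4πr² = 5.128×10⁻⁷ m² (ratio 4).
(1−a)S·A_cross = εσ·A_surf·T⁴  ⇒  T⁴ = (1−a)S/(4σ).
T⁴ = 0.270·34300/(4·5.67×10⁻⁸) = 4.083×10¹⁰ K⁴.
T = (4.083×10¹⁰)^(1/4).

T ≈ 450 K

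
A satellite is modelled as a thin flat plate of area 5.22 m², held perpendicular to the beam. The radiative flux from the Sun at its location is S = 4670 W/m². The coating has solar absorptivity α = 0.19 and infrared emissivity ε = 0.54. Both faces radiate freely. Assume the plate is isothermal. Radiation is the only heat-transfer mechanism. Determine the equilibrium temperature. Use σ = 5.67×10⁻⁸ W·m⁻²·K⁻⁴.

T ≈ 347 K

At equilibrium, absorbed power = emitted power.
Absorbing cross-section = A = 5.220 m²; emitting surface = 2A = 10.44 m² (ratio 2).
αS·A_cross = εσ·A_surf·T⁴  ⇒  T⁴ = αS/(ε·2σ).
T⁴ = 0.190·4670/(0.54·2·5.67×10⁻⁸) = 1.449×10¹⁰ K⁴.
T = (1.449×10¹⁰)^(1/4).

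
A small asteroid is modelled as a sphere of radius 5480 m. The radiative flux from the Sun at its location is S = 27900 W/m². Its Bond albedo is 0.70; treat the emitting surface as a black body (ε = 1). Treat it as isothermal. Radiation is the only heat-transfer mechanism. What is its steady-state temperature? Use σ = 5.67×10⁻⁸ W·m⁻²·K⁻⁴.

At equilibrium, absorbed power = emitted power.
Absorbing cross-section = πr² = 9.434×10⁷ m²; emitting surface = 4πr² = 3.774×10⁸ m² (ratio 4).
(1−a)S·A_cross = εσ·A_surf·T⁴  ⇒  T⁴ = (1−a)S/(4σ).
T⁴ = 0.300·27900/(4·5.67×10⁻⁸) = 3.690×10¹⁰ K⁴.
T = (3.690×10¹⁰)^(1/4).

T ≈ 438 K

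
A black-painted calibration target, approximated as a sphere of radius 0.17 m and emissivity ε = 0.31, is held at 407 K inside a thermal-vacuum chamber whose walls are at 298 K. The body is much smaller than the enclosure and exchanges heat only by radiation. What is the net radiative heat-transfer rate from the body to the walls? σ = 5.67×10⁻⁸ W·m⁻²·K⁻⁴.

P_net ≈ 125 W

For a small grey body in a large enclosure: P_net = εσA(T_body⁴ − T_wall⁴).
A = 4πr² = 0.3632 m²; T_body⁴ − T_wall⁴ = 2.744×10¹⁰ − 7.886×10⁹ = 1.955×10¹⁰ K⁴.
|P_net| = 0.31·5.67×10⁻⁸·0.3632·1.955×10¹⁰.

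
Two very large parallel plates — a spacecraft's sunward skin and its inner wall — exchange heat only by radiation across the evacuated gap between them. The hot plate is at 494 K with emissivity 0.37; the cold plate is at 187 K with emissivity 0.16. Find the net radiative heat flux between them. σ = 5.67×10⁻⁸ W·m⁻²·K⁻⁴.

For two infinite grey parallel plates, q = σ(T₁⁴ − T₂⁴)/(1/ε₁ + 1/ε₂ − 1).
T₁⁴ − T₂⁴ = 5.955×10¹⁰ − 1.223×10⁹ = 5.833×10¹⁰ K⁴.
1/ε₁ + 1/ε₂ − 1 = 2.703 + 6.250 − 1 = 7.953.
q = 5.67×10⁻⁸ × 5.833×10¹⁰ / 7.953.

q ≈ 416 W/m²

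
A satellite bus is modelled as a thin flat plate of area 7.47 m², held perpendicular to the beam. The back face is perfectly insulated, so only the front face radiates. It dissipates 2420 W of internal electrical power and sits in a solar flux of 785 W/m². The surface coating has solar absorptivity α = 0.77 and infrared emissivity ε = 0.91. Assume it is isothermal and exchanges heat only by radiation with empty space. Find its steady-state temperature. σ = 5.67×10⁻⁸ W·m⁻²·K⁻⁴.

T ≈ 366 K

At steady state, absorbed solar power + internal power = radiated power.
Absorbed: α·S·A_cross = 0.77·785·7.470 = 4515 W (cross-section A).
Total input = 4515 + 2420 = 6935 W.
Radiated: εσ·A_surf·T⁴ with A_surf = A = 7.470 m².
T⁴ = 6935/(0.91·5.67×10⁻⁸·7.470) = 1.799×10¹⁰ K⁴.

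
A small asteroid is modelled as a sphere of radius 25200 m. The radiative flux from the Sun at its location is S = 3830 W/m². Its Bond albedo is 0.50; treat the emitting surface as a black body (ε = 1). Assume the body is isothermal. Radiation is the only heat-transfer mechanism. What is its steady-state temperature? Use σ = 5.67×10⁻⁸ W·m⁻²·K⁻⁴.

At equilibrium, absorbed power = emitted power.
Absorbing cross-section = πr² = 1.995×10⁹ m²; emitting surface = 4πr² = 7.980×10⁹ m² (ratio 4).
(1−a)S·A_cross = εσ·A_surf·T⁴  ⇒  T⁴ = (1−a)S/(4σ).
T⁴ = 0.500·3830/(4·5.67×10⁻⁸) = 8.444×10⁹ K⁴.
T = (8.444×10⁹)^(1/4).

T ≈ 303 K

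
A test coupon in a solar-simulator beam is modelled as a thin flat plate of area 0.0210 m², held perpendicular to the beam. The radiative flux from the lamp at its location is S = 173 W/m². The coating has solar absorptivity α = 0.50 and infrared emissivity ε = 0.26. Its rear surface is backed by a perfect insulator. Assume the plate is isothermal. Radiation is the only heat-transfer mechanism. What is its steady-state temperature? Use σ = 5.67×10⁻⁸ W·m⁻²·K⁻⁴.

T ≈ 277 K

At equilibrium, absorbed power = emitted power.
Absorbing cross-section = A = 0.02100 m²; emitting surface = A = 0.02100 m² (ratio 1).
αS·A_cross = εσ·A_surf·T⁴  ⇒  T⁴ = αS/(ε·1σ).
T⁴ = 0.500·173/(0.26·1·5.67×10⁻⁸) = 5.868×10⁹ K⁴.
T = (5.868×10⁹)^(1/4).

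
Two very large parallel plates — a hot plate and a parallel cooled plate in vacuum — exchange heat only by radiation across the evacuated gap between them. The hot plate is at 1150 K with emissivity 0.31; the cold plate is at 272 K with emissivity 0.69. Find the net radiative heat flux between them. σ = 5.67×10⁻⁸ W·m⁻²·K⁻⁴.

q ≈ 26900 W/m²

For two infinite grey parallel plates, q = σ(T₁⁴ − T₂⁴)/(1/ε₁ + 1/ε₂ − 1).
T₁⁴ − T₂⁴ = 1.749×10¹² − 5.474×10⁹ = 1.744×10¹² K⁴.
1/ε₁ + 1/ε₂ − 1 = 3.226 + 1.449 − 1 = 3.675.
q = 5.67×10⁻⁸ × 1.744×10¹² / 3.675.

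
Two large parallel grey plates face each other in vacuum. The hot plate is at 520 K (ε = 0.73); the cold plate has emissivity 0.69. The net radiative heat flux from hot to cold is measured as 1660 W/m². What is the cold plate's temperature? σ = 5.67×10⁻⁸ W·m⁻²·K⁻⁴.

q = σ(T₁⁴ − T₂⁴)/(1/ε₁ + 1/ε₂ − 1); denominator = 1.819.
T₂⁴ = T₁⁴ − q·(1/ε₁+1/ε₂−1)/σ = 7.312×10¹⁰ − 1660·1.819/5.67×10⁻⁸
    = 1.986×10¹⁰ K⁴.

T₂ ≈ 375 K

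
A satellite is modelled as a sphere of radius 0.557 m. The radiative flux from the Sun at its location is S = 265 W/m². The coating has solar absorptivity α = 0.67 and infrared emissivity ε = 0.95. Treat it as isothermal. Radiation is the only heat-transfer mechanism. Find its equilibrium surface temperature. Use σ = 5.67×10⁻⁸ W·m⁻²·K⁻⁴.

At equilibrium, absorbed power = emitted power.
Absorbing cross-section = πr² = 0.9747 m²; emitting surface = 4πr² = 3.899 m² (ratio 4).
αS·A_cross = εσ·A_surf·T⁴  ⇒  T⁴ = αS/(ε·4σ).
T⁴ = 0.670·265/(0.95·4·5.67×10⁻⁸) = 8.241×10⁸ K⁴.
T = (8.241×10⁸)^(1/4).

T ≈ 169 K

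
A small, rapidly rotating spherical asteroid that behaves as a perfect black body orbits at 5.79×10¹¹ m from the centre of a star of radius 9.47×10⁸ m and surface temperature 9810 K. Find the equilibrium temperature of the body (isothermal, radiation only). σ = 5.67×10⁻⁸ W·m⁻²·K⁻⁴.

The star's surface emits σT_*⁴; at distance d the flux is S = σT_*⁴(R_*/d)².
S = 5.67×10⁻⁸·(9810)⁴·(9.47×10⁸/5.79×10¹¹)² = 1405 W/m².
For an isothermal sphere T⁴ = (1−a)S/(4σ) = 6.194×10⁹ K⁴.

T ≈ 281 K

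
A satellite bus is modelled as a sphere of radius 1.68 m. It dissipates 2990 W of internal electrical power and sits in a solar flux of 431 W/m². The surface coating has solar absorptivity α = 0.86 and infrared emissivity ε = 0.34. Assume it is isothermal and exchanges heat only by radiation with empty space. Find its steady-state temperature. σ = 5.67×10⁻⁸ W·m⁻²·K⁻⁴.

T ≈ 310 K

At steady state, absorbed solar power + internal power = radiated power.
Absorbed: α·S·A_cross = 0.86·431·8.867 = 3287 W (cross-section πr²).
Total input = 3287 + 2990 = 6277 W.
Radiated: εσ·A_surf·T⁴ with A_surf = 4πr² = 35.47 m².
T⁴ = 6277/(0.34·5.67×10⁻⁸·35.47) = 9.180×10⁹ K⁴.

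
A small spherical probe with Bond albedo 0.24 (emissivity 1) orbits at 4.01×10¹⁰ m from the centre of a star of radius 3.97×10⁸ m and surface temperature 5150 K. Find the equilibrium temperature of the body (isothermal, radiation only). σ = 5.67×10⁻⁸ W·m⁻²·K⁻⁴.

The star's surface emits σT_*⁴; at distance d the flux is S = σT_*⁴(R_*/d)².
S = 5.67×10⁻⁸·(5150)⁴·(3.97×10⁸/4.01×10¹⁰)² = 3909 W/m².
For an isothermal sphere T⁴ = (1−a)S/(4σ) = 1.310×10¹⁰ K⁴.

T ≈ 338 K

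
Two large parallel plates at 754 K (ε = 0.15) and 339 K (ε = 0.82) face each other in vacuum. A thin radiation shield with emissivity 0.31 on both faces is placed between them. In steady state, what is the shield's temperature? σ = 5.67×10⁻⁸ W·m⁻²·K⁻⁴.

T_s ≈ 562 K

In steady state the net flux on the hot side equals that on the cold side.
σ(T₁⁴−T_s⁴)/D₁ = σ(T_s⁴−T₂⁴)/D₂, with D₁ = 1/ε₁+1/ε_s−1 = 8.892, D₂ = 1/ε_s+1/ε₂−1 = 3.445.
Solve for T_s⁴: T_s⁴ = (D₂·T₁⁴ + D₁·T₂⁴)/(D₁+D₂) = 9.978×10¹⁰ K⁴.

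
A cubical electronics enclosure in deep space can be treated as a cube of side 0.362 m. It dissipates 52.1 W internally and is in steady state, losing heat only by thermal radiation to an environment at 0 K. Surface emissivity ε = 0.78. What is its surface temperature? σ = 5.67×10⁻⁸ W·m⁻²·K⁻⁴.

T ≈ 197 K

Steady state: internal power = radiated power, P = εσA T⁴.
Radiating area A = 6L² = 0.7863 m².
T⁴ = P/(εσA) = 52.1/(0.78·5.67×10⁻⁸·0.7863) = 1.498×10⁹ K⁴.
T = (1.498×10⁹)^(1/4).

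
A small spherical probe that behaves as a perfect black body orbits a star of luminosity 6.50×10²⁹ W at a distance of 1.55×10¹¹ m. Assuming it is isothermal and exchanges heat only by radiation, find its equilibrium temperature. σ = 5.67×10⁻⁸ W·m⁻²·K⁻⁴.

T ≈ 1760 K

First find the stellar flux at distance d: S = L/(4πd²) = 6.50×10²⁹/(4π·(1.55×10¹¹)²) = 2.153×10⁶ W/m².
For an isothermal sphere, absorbed (1−a)S·πr² = emitted σ·4πr²·T⁴, so T⁴ = (1−a)S/(4σ).
T⁴ = 1.00·2.153×10⁶/(4·5.67×10⁻⁸) = 9.493×10¹² K⁴.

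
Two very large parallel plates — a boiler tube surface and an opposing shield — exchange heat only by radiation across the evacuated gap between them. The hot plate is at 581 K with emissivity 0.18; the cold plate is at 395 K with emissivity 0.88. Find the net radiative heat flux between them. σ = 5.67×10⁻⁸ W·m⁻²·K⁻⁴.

q ≈ 893 W/m²

For two infinite grey parallel plates, q = σ(T₁⁴ − T₂⁴)/(1/ε₁ + 1/ε₂ − 1).
T₁⁴ − T₂⁴ = 1.139×10¹¹ − 2.434×10¹⁰ = 8.960×10¹⁰ K⁴.
1/ε₁ + 1/ε₂ − 1 = 5.556 + 1.136 − 1 = 5.692.
q = 5.67×10⁻⁸ × 8.960×10¹⁰ / 5.692.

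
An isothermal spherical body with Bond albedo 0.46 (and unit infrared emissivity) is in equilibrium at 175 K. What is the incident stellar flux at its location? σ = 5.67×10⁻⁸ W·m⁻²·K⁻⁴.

(1−a)S·πr² = σ·4πr²·T⁴ ⇒ S = 4σT⁴/(1−a).
S = 4·5.67×10⁻⁸·9.379×10⁸/0.540.

S ≈ 394 W/m²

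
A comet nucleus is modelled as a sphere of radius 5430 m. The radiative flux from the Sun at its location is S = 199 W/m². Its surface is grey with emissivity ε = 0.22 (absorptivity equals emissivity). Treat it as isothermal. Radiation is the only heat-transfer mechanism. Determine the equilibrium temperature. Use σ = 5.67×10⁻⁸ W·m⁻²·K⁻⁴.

At equilibrium, absorbed power = emitted power.
Absorbing cross-section = πr² = 9.263×10⁷ m²; emitting surface = 4πr² = 3.705×10⁸ m² (ratio 4).
εS·A_cross = εσ·A_surf·T⁴  ⇒  T⁴ = S/(4σ)   (ε cancels).
T⁴ = 199/(4·5.67×10⁻⁸) = 8.774×10⁸ K⁴.
T = (8.774×10⁸)^(1/4).

T ≈ 172 K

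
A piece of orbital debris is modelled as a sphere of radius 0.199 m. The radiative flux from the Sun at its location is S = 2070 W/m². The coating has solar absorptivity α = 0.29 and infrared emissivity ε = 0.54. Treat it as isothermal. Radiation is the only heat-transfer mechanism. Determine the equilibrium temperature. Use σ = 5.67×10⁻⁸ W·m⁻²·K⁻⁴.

At equilibrium, absorbed power = emitted power.
Absorbing cross-section = πr² = 0.1244 m²; emitting surface = 4πr² = 0.4976 m² (ratio 4).
αS·A_cross = εσ·A_surf·T⁴  ⇒  T⁴ = αS/(ε·4σ).
T⁴ = 0.290·2070/(0.54·4·5.67×10⁻⁸) = 4.902×10⁹ K⁴.
T = (4.902×10⁹)^(1/4).

T ≈ 265 K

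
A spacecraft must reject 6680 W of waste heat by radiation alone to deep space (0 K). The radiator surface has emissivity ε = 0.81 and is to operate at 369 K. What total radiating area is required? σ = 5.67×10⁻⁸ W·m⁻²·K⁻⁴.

A ≈ 7.85 m²

P = εσA T⁴ ⇒ A = P/(εσT⁴).
T⁴ = 1.854×10¹⁰ K⁴.
A = 6680/(0.81 × 5.67×10⁻⁸ × 1.854×10¹⁰).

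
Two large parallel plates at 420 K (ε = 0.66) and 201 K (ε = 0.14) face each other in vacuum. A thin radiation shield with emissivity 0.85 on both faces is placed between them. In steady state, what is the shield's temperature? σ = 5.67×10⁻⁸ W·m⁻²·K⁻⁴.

T_s ≈ 400 K

In steady state the net flux on the hot side equals that on the cold side.
σ(T₁⁴−T_s⁴)/D₁ = σ(T_s⁴−T₂⁴)/D₂, with D₁ = 1/ε₁+1/ε_s−1 = 1.692, D₂ = 1/ε_s+1/ε₂−1 = 7.319.
Solve for T_s⁴: T_s⁴ = (D₂·T₁⁴ + D₁·T₂⁴)/(D₁+D₂) = 2.558×10¹⁰ K⁴.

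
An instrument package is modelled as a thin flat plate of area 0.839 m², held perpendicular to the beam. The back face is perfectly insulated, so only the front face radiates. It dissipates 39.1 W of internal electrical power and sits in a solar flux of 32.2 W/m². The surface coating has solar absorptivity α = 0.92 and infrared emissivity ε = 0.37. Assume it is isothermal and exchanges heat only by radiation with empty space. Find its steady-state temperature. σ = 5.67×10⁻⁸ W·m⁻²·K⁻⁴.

At steady state, absorbed solar power + internal power = radiated power.
Absorbed: α·S·A_cross = 0.92·32.2·0.8390 = 24.85 W (cross-section A).
Total input = 24.85 + 39.1 = 63.95 W.
Radiated: εσ·A_surf·T⁴ with A_surf = A = 0.8390 m².
T⁴ = 63.95/(0.37·5.67×10⁻⁸·0.8390) = 3.633×10⁹ K⁴.

T ≈ 246 K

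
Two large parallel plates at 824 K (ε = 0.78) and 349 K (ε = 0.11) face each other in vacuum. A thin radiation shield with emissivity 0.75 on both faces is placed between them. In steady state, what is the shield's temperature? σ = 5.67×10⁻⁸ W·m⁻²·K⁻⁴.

T_s ≈ 793 K

In steady state the net flux on the hot side equals that on the cold side.
σ(T₁⁴−T_s⁴)/D₁ = σ(T_s⁴−T₂⁴)/D₂, with D₁ = 1/ε₁+1/ε_s−1 = 1.615, D₂ = 1/ε_s+1/ε₂−1 = 9.424.
Solve for T_s⁴: T_s⁴ = (D₂·T₁⁴ + D₁·T₂⁴)/(D₁+D₂) = 3.957×10¹¹ K⁴.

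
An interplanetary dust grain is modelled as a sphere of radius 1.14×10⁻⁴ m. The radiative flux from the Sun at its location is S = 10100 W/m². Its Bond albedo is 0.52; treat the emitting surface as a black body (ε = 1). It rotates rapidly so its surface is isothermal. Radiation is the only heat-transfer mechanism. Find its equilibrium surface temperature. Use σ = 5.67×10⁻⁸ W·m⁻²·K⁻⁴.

T ≈ 382 K

At equilibrium, absorbed power = emitted power.
Absorbing cross-section = πr² = 4.083×10⁻⁸ m²; emitting surface = 4πr² = 1.633×10⁻⁷ m² (ratio 4).
(1−a)S·A_cross = εσ·A_surf·T⁴  ⇒  T⁴ = (1−a)S/(4σ).
T⁴ = 0.480·10100/(4·5.67×10⁻⁸) = 2.138×10¹⁰ K⁴.
T = (2.138×10¹⁰)^(1/4).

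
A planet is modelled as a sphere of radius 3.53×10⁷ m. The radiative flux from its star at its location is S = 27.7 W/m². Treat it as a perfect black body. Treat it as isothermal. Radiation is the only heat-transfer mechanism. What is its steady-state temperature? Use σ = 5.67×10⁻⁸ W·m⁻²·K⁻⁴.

At equilibrium, absorbed power = emitted power.
Absorbing cross-section = πr² = 3.915×10¹⁵ m²; emitting surface = 4πr² = 1.566×10¹⁶ m² (ratio 4).
S·A_cross = εσ·A_surf·T⁴  ⇒  T⁴ = S/(4σ).
T⁴ = 1.00·27.7/(4·5.67×10⁻⁸) = 1.221×10⁸ K⁴.
T = (1.221×10⁸)^(1/4).

T ≈ 105 K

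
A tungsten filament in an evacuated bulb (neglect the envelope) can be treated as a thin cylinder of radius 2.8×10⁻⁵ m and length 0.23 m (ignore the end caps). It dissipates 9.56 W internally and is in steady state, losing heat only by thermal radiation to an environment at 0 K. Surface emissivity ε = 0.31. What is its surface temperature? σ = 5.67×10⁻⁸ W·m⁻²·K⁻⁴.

T ≈ 1910 K

Steady state: internal power = radiated power, P = εσA T⁴.
Radiating area A = 2πrL = 4.046×10⁻⁵ m².
T⁴ = P/(εσA) = 9.56/(0.31·5.67×10⁻⁸·4.046×10⁻⁵) = 1.344×10¹³ K⁴.
T = (1.344×10¹³)^(1/4).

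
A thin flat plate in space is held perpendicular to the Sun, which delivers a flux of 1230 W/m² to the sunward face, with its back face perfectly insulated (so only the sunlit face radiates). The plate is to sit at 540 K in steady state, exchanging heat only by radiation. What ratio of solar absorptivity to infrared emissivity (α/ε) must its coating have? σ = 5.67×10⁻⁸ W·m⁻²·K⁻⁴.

α/ε ≈ 3.92

Balance: αS·A = εσ·1A·T⁴ ⇒ α/ε = σT⁴/S.
α/ε = 5.67×10⁻⁸·(540)⁴/1230 = 5.67×10⁻⁸·8.503×10¹⁰/1230.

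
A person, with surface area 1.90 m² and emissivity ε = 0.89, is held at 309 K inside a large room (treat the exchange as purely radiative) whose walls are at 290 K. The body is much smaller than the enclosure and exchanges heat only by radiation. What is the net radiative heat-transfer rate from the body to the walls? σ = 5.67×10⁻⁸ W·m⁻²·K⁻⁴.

For a small grey body in a large enclosure: P_net = εσA(T_body⁴ − T_wall⁴).
A = 1.90 m²; T_body⁴ − T_wall⁴ = 9.117×10⁹ − 7.073×10⁹ = 2.044×10⁹ K⁴.
|P_net| = 0.89·5.67×10⁻⁸·1.900·2.044×10⁹.

P_net ≈ 196 W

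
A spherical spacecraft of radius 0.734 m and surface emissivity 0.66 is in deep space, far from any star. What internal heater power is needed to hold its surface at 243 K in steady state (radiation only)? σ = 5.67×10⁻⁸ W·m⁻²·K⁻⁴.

P ≈ 883 W

P = εσ·4πr²·T⁴.
4πr² = 6.770 m²; T⁴ = 3.487×10⁹ K⁴.
P = 0.66·5.67×10⁻⁸·6.770·3.487×10⁹.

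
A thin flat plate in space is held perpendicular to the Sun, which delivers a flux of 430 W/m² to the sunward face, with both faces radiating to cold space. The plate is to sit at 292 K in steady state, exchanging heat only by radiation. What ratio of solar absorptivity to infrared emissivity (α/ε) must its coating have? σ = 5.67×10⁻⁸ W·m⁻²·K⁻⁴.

Balance: αS·A = εσ·2A·T⁴ ⇒ α/ε = 2σT⁴/S.
α/ε = 2·5.67×10⁻⁸·(292)⁴/430 = 2·5.67×10⁻⁸·7.270×10⁹/430.

α/ε ≈ 1.92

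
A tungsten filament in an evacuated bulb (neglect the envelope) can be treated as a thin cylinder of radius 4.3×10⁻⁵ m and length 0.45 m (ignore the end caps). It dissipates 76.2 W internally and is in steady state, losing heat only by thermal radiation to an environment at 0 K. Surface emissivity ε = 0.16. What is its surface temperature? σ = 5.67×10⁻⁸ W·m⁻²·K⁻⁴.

Steady state: internal power = radiated power, P = εσA T⁴.
Radiating area A = 2πrL = 1.216×10⁻⁴ m².
T⁴ = P/(εσA) = 76.2/(0.16·5.67×10⁻⁸·1.216×10⁻⁴) = 6.909×10¹³ K⁴.
T = (6.909×10¹³)^(1/4).

T ≈ 2880 K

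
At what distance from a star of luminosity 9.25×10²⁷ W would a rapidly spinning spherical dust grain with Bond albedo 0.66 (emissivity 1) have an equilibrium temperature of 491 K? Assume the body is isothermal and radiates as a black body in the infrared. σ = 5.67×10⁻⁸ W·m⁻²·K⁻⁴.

For an isothermal black-emitting sphere, (1−a)S·πr² = σ·4πr²·T⁴ ⇒ S = 4σT⁴/(1−a).
S = 4·5.67×10⁻⁸·(491)⁴/0.340 = 38770 W/m².
Flux falls as S = L/(4πd²), so d = √(L/(4πS)) = √(9.25×10²⁷/(4π·38770)).

d ≈ 1.38×10¹¹ m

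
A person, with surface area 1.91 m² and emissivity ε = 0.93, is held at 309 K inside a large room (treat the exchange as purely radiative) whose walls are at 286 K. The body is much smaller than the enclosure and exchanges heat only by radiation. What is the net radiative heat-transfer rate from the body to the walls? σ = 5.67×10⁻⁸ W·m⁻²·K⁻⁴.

For a small grey body in a large enclosure: P_net = εσA(T_body⁴ − T_wall⁴).
A = 1.91 m²; T_body⁴ − T_wall⁴ = 9.117×10⁹ − 6.691×10⁹ = 2.426×10⁹ K⁴.
|P_net| = 0.93·5.67×10⁻⁸·1.910·2.426×10⁹.

P_net ≈ 244 W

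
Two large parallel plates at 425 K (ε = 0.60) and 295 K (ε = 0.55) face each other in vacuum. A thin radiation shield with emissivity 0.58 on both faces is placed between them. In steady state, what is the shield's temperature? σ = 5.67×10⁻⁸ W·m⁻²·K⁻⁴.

T_s ≈ 378 K

In steady state the net flux on the hot side equals that on the cold side.
σ(T₁⁴−T_s⁴)/D₁ = σ(T_s⁴−T₂⁴)/D₂, with D₁ = 1/ε₁+1/ε_s−1 = 2.391, D₂ = 1/ε_s+1/ε₂−1 = 2.542.
Solve for T_s⁴: T_s⁴ = (D₂·T₁⁴ + D₁·T₂⁴)/(D₁+D₂) = 2.048×10¹⁰ K⁴.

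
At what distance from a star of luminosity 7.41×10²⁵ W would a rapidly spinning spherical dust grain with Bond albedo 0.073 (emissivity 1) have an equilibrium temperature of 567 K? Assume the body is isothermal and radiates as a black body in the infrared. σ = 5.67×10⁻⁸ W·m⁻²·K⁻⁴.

For an isothermal black-emitting sphere, (1−a)S·πr² = σ·4πr²·T⁴ ⇒ S = 4σT⁴/(1−a).
S = 4·5.67×10⁻⁸·(567)⁴/0.927 = 25290 W/m².
Flux falls as S = L/(4πd²), so d = √(L/(4πS)) = √(7.41×10²⁵/(4π·25290)).

d ≈ 1.53×10¹⁰ m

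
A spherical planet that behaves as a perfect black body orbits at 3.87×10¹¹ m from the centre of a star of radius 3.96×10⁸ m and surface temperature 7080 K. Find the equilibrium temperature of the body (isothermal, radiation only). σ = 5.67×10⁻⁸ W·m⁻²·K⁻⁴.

The star's surface emits σT_*⁴; at distance d the flux is S = σT_*⁴(R_*/d)².
S = 5.67×10⁻⁸·(7080)⁴·(3.96×10⁸/3.87×10¹¹)² = 149.2 W/m².
For an isothermal sphere T⁴ = (1−a)S/(4σ) = 6.577×10⁸ K⁴.

T ≈ 160 K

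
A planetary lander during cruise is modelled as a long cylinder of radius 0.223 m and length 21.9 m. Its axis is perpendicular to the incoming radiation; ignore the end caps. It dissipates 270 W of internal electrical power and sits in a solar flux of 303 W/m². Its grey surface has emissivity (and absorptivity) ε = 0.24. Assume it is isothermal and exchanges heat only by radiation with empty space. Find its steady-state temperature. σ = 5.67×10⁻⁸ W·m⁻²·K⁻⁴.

At steady state, absorbed solar power + internal power = radiated power.
Absorbed: α·S·A_cross = 0.24·303·9.767 = 710.3 W (cross-section 2rL).
Total input = 710.3 + 270 = 980.3 W.
Radiated: εσ·A_surf·T⁴ with A_surf = 2πrL = 30.69 m².
T⁴ = 980.3/(0.24·5.67×10⁻⁸·30.69) = 2.348×10⁹ K⁴.

T ≈ 220 K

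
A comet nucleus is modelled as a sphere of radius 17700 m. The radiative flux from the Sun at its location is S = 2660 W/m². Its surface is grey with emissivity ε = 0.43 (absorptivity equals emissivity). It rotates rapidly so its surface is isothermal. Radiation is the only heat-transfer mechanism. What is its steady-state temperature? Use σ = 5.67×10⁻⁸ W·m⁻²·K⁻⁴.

At equilibrium, absorbed power = emitted power.
Absorbing cross-section = πr² = 9.842×10⁸ m²; emitting surface = 4πr² = 3.937×10⁹ m² (ratio 4).
εS·A_cross = εσ·A_surf·T⁴  ⇒  T⁴ = S/(4σ)   (ε cancels).
T⁴ = 2660/(4·5.67×10⁻⁸) = 1.173×10¹⁰ K⁴.
T = (1.173×10¹⁰)^(1/4).

T ≈ 329 K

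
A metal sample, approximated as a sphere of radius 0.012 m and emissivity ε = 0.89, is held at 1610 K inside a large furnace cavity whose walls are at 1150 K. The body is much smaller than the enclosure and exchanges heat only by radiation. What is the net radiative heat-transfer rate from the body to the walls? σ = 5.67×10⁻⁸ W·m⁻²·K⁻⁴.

For a small grey body in a large enclosure: P_net = εσA(T_body⁴ − T_wall⁴).
A = 4πr² = 0.001810 m²; T_body⁴ − T_wall⁴ = 6.719×10¹² − 1.749×10¹² = 4.970×10¹² K⁴.
|P_net| = 0.89·5.67×10⁻⁸·0.001810·4.970×10¹².

P_net ≈ 454 W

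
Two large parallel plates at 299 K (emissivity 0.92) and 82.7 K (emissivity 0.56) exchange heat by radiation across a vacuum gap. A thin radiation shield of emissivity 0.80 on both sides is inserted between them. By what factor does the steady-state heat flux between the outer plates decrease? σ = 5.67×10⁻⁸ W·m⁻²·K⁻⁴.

factor ≈ 1.80

Without shield: q₀ = σΔ(T⁴)/(1/ε₁+1/ε₂−1) with denominator 1.873.
With shield the two gaps are in series; the resistances add: (1/ε₁+1/ε_s−1)+(1/ε_s+1/ε₂−1) = 1.337+2.036 = 3.373.
Heat-flux ratio q₀/q = 3.373/1.873.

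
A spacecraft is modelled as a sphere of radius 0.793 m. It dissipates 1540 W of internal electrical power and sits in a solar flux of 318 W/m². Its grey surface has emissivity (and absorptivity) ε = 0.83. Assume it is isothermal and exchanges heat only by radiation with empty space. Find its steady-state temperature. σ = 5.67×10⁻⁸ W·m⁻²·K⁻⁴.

T ≈ 273 K

At steady state, absorbed solar power + internal power = radiated power.
Absorbed: α·S·A_cross = 0.83·318·1.976 = 521.4 W (cross-section πr²).
Total input = 521.4 + 1540 = 2061 W.
Radiated: εσ·A_surf·T⁴ with A_surf = 4πr² = 7.902 m².
T⁴ = 2061/(0.83·5.67×10⁻⁸·7.902) = 5.543×10⁹ K⁴.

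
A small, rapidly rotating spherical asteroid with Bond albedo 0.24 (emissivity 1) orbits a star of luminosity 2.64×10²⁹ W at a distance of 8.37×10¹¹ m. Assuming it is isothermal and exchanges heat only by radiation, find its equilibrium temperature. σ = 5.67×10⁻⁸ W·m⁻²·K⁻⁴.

T ≈ 563 K

First find the stellar flux at distance d: S = L/(4πd²) = 2.64×10²⁹/(4π·(8.37×10¹¹)²) = 29990 W/m².
For an isothermal sphere, absorbed (1−a)S·πr² = emitted σ·4πr²·T⁴, so T⁴ = (1−a)S/(4σ).
T⁴ = 0.760·29990/(4·5.67×10⁻⁸) = 1.005×10¹¹ K⁴.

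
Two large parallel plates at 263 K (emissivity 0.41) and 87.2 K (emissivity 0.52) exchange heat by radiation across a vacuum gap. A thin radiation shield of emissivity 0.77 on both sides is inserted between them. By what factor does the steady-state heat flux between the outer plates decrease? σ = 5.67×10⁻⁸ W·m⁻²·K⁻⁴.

factor ≈ 1.48

Without shield: q₀ = σΔ(T⁴)/(1/ε₁+1/ε₂−1) with denominator 3.362.
With shield the two gaps are in series; the resistances add: (1/ε₁+1/ε_s−1)+(1/ε_s+1/ε₂−1) = 2.738+2.222 = 4.960.
Heat-flux ratio q₀/q = 4.960/3.362.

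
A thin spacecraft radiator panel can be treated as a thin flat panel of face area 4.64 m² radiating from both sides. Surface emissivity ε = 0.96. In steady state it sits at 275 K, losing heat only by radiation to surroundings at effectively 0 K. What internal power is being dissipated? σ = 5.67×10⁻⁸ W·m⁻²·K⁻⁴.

P ≈ 2890 W

Steady state: P = εσA T⁴.
A = 2·4.64 = 9.280 m²; T⁴ = (275)⁴ = 5.719×10⁹ K⁴.
P = 0.96 × 5.67×10⁻⁸ × 9.280 × 5.719×10⁹.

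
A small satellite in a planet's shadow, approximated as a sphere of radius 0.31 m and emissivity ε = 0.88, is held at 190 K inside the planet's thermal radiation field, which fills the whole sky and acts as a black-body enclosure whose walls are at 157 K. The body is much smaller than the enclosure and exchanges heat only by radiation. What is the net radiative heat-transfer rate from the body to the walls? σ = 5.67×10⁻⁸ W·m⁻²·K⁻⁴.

P_net ≈ 41.9 W

For a small grey body in a large enclosure: P_net = εσA(T_body⁴ − T_wall⁴).
A = 4πr² = 1.208 m²; T_body⁴ − T_wall⁴ = 1.303×10⁹ − 6.076×10⁸ = 6.956×10⁸ K⁴.
|P_net| = 0.88·5.67×10⁻⁸·1.208·6.956×10⁸.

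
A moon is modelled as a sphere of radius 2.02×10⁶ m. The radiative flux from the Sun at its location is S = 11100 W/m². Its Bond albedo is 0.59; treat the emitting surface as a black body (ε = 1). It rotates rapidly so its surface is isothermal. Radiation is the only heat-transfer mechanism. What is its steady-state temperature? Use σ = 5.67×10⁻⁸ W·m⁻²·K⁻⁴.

T ≈ 376 K

At equilibrium, absorbed power = emitted power.
Absorbing cross-section = πr² = 1.282×10¹³ m²; emitting surface = 4πr² = 5.128×10¹³ m² (ratio 4).
(1−a)S·A_cross = εσ·A_surf·T⁴  ⇒  T⁴ = (1−a)S/(4σ).
T⁴ = 0.410·11100/(4·5.67×10⁻⁸) = 2.007×10¹⁰ K⁴.
T = (2.007×10¹⁰)^(1/4).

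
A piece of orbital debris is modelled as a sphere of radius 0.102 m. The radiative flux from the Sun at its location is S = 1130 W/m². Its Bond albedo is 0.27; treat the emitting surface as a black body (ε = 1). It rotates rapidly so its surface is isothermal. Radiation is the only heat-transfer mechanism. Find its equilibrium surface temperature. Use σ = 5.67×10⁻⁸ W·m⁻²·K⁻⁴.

At equilibrium, absorbed power = emitted power.
Absorbing cross-section = πr² = 0.03269 m²; emitting surface = 4πr² = 0.1307 m² (ratio 4).
(1−a)S·A_cross = εσ·A_surf·T⁴  ⇒  T⁴ = (1−a)S/(4σ).
T⁴ = 0.730·1130/(4·5.67×10⁻⁸) = 3.637×10⁹ K⁴.
T = (3.637×10⁹)^(1/4).

T ≈ 246 K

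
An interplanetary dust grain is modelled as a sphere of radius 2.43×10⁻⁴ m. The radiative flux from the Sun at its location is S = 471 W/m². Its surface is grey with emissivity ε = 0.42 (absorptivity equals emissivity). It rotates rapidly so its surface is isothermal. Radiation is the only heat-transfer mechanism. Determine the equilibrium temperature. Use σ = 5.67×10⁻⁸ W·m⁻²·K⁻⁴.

T ≈ 213 K

At equilibrium, absorbed power = emitted power.
Absorbing cross-section = πr² = 1.855×10⁻⁷ m²; emitting surface = 4πr² = 7.420×10⁻⁷ m² (ratio 4).
εS·A_cross = εσ·A_surf·T⁴  ⇒  T⁴ = S/(4σ)   (ε cancels).
T⁴ = 471/(4·5.67×10⁻⁸) = 2.077×10⁹ K⁴.
T = (2.077×10⁹)^(1/4).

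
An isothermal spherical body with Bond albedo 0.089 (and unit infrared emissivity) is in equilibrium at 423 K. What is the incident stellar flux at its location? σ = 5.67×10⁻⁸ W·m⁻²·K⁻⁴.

(1−a)S·πr² = σ·4πr²·T⁴ ⇒ S = 4σT⁴/(1−a).
S = 4·5.67×10⁻⁸·3.202×10¹⁰/0.911.

S ≈ 7970 W/m²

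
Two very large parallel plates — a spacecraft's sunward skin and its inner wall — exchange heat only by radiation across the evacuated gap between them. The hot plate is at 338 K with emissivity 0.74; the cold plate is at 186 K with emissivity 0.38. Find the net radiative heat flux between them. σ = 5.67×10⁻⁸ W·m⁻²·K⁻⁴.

For two infinite grey parallel plates, q = σ(T₁⁴ − T₂⁴)/(1/ε₁ + 1/ε₂ − 1).
T₁⁴ − T₂⁴ = 1.305×10¹⁰ − 1.197×10⁹ = 1.185×10¹⁰ K⁴.
1/ε₁ + 1/ε₂ − 1 = 1.351 + 2.632 − 1 = 2.983.
q = 5.67×10⁻⁸ × 1.185×10¹⁰ / 2.983.

q ≈ 225 W/m²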